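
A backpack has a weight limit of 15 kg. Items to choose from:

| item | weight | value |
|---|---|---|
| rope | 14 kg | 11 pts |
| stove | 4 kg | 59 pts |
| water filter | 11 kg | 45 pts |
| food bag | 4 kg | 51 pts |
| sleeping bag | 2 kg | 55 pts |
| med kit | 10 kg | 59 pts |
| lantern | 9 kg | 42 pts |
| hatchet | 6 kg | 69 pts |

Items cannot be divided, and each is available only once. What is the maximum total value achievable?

This is a 0/1 knapsack; check combinations near the capacity.
- stove+sleeping bag+hatchet: weight 4+2+6=12, value 59+55+69=183
- stove+food bag+hatchet: weight 4+4+6=14, value 59+51+69=179
- food bag+sleeping bag+hatchet: weight 4+2+6=12, value 51+55+69=175
Best: 183 pts.

183 pts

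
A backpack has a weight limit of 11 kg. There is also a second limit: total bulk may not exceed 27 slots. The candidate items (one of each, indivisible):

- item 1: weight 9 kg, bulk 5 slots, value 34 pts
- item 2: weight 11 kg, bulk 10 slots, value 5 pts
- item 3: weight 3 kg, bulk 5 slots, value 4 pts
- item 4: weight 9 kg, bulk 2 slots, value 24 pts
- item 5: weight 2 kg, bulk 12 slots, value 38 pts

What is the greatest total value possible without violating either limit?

72 pts

Feasible sets respecting both limits:
- item 1+item 5: weight 11, bulk 17, value 72
- item 4+item 5: weight 11, bulk 14, value 62
- item 3+item 5: weight 5, bulk 17, value 42
Best: 72 pts.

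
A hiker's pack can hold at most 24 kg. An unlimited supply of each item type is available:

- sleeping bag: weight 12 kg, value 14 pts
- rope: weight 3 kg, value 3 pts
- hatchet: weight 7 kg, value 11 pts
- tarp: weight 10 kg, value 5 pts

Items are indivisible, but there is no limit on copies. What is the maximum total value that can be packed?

Best value-per-unit is hatchet at 11/7; filling with it alone gives 3×11 = 33.
Optimal mix: 1×rope + 3×hatchet → weight 24, value 36.

36 pts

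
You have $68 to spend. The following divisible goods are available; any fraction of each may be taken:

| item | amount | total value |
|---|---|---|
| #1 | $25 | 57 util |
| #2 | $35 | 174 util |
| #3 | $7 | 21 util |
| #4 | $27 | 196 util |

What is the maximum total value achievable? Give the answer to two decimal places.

388.00

Take in order of value per unit:
- #4 (196/27 per unit): all 27 → value 196, running total 196.00
- #2 (174/35 per unit): all 35 → value 174, running total 370.00
- #3 (21/7 per unit): 6 of 7 → value 6×21/7 = 18.0000, running total 388.00
Total 388.00.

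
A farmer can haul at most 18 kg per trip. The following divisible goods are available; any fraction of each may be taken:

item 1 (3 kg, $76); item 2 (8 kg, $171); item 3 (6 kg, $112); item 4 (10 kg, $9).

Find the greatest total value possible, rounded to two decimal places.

Take in order of value per unit:
- item 1 (76/3 per unit): all 3 → value 76, running total 76.00
- item 2 (171/8 per unit): all 8 → value 171, running total 247.00
- item 3 (112/6 per unit): all 6 → value 112, running total 359.00
- item 4 (9/10 per unit): 1 of 10 → value 1×9/10 = 0.9000, running total 359.90
Total 359.90.

359.90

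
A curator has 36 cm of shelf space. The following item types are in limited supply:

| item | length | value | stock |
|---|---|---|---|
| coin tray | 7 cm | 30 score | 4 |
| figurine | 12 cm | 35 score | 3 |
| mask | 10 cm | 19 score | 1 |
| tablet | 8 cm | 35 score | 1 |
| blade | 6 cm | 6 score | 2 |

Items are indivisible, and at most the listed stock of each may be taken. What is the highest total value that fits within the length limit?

155 score

Top feasible selections:
- 4×coin tray + 1×tablet: length 36, value 155
- 3×coin tray + 1×tablet + 1×blade: length 35, value 131
Best: 155 score.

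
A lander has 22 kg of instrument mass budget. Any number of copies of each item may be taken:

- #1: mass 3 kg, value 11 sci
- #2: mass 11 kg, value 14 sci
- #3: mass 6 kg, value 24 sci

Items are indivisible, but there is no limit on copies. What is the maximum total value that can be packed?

83 sci

Best value-per-unit is #3 at 24/6; filling with it alone gives 3×24 = 72.
Optimal mix: 1×#1 + 3×#3 → mass 21, value 83.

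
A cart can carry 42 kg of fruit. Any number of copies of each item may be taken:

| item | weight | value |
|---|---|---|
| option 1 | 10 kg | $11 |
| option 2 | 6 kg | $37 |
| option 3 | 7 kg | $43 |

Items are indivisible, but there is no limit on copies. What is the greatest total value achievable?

$259

Best value-per-unit is option 2 at 37/6, and filling with it alone uses weight 7×6=42. No mix of the others beats 7×37 = 259.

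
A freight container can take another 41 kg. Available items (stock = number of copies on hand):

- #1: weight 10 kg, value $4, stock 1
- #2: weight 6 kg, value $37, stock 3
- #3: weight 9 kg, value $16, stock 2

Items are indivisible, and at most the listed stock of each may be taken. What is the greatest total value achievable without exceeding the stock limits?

$143

Top feasible selections:
- 3×#2 + 2×#3: weight 36, value 143
- 1×#1 + 3×#2 + 1×#3: weight 37, value 131
- 3×#2 + 1×#3: weight 27, value 127
- 1×#1 + 3×#2: weight 28, value 115
Best: $143.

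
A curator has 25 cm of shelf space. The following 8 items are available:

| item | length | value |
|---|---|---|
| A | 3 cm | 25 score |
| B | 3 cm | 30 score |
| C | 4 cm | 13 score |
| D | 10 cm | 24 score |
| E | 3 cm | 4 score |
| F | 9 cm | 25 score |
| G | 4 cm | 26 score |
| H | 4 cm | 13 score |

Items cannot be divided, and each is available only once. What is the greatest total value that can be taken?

119 score

Check high-value combinations within 25 cm:
- A+B+C+F+G: length 3+3+4+9+4=23, value 25+30+13+25+26=119
- A+B+F+G+H: length 3+3+9+4+4=23, value 25+30+25+26+13=119
- A+B+C+D+G: length 3+3+4+10+4=24, value 25+30+13+24+26=118
- A+B+D+G+H: length 3+3+10+4+4=24, value 25+30+24+26+13=118
Best: 119 score.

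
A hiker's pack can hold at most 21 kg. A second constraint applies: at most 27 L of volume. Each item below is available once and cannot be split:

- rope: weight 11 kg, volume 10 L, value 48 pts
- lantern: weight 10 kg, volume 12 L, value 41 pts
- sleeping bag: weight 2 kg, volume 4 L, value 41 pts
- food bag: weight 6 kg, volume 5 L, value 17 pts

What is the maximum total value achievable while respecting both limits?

Feasible sets respecting both limits:
- rope+sleeping bag+food bag: weight 19, volume 19, value 106
- lantern+sleeping bag+food bag: weight 18, volume 21, value 99
- rope+lantern: weight 21, volume 22, value 89
Best: 106 pts.

106 pts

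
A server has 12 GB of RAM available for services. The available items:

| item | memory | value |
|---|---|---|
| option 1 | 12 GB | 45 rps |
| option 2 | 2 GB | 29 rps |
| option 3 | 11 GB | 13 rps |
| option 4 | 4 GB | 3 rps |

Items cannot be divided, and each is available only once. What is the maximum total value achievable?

45 rps

Check high-value combinations within 12 GB:
- option 1: memory 12, value 45
- option 2+option 4: memory 2+4=6, value 29+3=32
- option 2: memory 2, value 29
- option 3: memory 11, value 13
Best: 45 rps.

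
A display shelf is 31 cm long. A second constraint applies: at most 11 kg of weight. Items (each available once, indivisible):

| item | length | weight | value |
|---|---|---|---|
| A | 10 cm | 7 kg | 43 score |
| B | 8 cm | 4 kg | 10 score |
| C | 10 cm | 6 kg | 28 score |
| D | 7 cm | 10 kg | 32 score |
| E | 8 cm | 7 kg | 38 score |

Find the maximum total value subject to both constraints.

53 score

Feasible sets respecting both limits:
- A+B: length 18, weight 11, value 53
- B+E: length 16, weight 11, value 48
- A: length 10, weight 7, value 43
Best: 53 score.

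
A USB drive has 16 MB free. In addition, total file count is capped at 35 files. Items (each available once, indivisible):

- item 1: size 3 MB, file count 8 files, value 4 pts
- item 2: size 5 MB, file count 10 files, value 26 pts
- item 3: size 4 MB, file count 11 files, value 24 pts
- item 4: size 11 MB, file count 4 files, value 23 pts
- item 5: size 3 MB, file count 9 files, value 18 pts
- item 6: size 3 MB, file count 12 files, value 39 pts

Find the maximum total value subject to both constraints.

89 pts

Feasible sets respecting both limits:
- item 2+item 3+item 6: size 12, file count 33, value 89
- item 2+item 5+item 6: size 11, file count 31, value 83
- item 3+item 5+item 6: size 10, file count 32, value 81
- item 1+item 2+item 6: size 11, file count 30, value 69
Best: 89 pts.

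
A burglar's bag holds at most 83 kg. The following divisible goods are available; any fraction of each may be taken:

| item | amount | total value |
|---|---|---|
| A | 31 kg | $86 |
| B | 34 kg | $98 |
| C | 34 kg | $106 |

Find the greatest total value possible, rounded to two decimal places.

Take in order of value per unit:
- C (106/34 per unit): all 34 → value 106, running total 106.00
- B (98/34 per unit): all 34 → value 98, running total 204.00
- A (86/31 per unit): 15 of 31 → value 15×86/31 = 41.6129, running total 245.61
Total 245.61.

245.61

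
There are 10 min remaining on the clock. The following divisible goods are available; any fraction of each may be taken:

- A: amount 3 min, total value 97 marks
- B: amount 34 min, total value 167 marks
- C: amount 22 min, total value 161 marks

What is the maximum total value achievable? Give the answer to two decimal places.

148.23

Take in order of value per unit:
- A (97/3 per unit): all 3 → value 97, running total 97.00
- C (161/22 per unit): 7 of 22 → value 7×161/22 = 51.2273, running total 148.23
Total 148.23.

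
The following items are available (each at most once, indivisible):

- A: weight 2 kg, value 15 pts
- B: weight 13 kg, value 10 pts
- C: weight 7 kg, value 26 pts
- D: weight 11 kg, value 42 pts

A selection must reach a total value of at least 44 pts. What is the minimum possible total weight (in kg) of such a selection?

Subsets with value ≥ 44, sorted by total weight:
- A+D: weight 13, value 57
- C+D: weight 18, value 68
Minimum weight: 13 kg.

13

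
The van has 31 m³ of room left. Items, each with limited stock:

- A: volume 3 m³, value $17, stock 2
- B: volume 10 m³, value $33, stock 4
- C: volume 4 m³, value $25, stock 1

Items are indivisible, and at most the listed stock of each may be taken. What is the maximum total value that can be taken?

$125

Top feasible selections:
- 2×A + 2×B + 1×C: volume 30, value 125
- 1×A + 2×B + 1×C: volume 27, value 108
Best: $125.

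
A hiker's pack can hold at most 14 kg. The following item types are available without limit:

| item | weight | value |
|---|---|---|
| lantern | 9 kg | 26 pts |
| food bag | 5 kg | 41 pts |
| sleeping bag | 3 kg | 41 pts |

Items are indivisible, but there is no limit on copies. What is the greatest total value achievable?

164 pts

Best value-per-unit is sleeping bag at 41/3; filling with it alone gives 4×41 = 164.
Optimal mix: 1×food bag + 3×sleeping bag → weight 14, value 164.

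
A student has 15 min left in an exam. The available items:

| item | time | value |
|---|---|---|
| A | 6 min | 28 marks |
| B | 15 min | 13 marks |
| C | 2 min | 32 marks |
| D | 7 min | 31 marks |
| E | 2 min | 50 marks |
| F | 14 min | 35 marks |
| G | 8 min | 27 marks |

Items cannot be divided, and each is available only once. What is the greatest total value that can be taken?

This is a 0/1 knapsack; check combinations near the capacity.
- C+D+E: time 2+7+2=11, value 32+31+50=113
- A+C+E: time 6+2+2=10, value 28+32+50=110
- C+E+G: time 2+2+8=12, value 32+50+27=109
- A+D+E: time 6+7+2=15, value 28+31+50=109
Best: 113 marks.

113 marks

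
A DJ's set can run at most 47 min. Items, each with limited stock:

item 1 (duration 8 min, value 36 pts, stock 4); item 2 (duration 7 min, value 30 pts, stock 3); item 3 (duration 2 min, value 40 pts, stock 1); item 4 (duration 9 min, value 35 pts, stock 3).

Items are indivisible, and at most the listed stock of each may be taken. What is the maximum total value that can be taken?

Top feasible selections:
- 3×item 1 + 3×item 2 + 1×item 3: duration 47, value 238
- 4×item 1 + 1×item 3 + 1×item 4: duration 43, value 219
Best: 238 pts.

238 pts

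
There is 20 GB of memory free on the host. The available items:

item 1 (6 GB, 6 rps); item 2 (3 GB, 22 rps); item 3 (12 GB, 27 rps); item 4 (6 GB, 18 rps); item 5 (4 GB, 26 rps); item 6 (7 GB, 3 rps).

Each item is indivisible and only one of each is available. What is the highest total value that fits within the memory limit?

This is a 0/1 knapsack; check combinations near the capacity.
- item 2+item 3+item 5: memory 3+12+4=19, value 22+27+26=75
- item 1+item 2+item 4+item 5: memory 6+3+6+4=19, value 6+22+18+26=72
- item 2+item 4+item 5+item 6: memory 3+6+4+7=20, value 22+18+26+3=69
- item 2+item 4+item 5: memory 3+6+4=13, value 22+18+26=66
Best: 75 rps.

75 rps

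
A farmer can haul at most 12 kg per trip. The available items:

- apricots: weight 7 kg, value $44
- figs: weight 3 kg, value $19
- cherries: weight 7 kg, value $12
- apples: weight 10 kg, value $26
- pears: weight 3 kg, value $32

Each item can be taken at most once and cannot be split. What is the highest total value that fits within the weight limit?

$76

Check high-value combinations within 12 kg:
- apricots+pears: weight 7+3=10, value 44+32=76
- apricots+figs: weight 7+3=10, value 44+19=63
- figs+pears: weight 3+3=6, value 19+32=51
Best: $76.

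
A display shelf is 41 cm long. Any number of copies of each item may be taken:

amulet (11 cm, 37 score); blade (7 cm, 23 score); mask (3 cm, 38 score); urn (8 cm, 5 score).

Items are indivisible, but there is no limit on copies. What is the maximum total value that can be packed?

Best value-per-unit is mask at 38/3, and filling with it alone uses length 13×3=39. No mix of the others beats 13×38 = 494.

494 score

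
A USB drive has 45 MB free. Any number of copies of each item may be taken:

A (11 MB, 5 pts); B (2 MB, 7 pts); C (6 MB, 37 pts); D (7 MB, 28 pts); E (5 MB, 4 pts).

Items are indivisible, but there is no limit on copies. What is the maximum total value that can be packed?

Best value-per-unit is C at 37/6; filling with it alone gives 7×37 = 259.
Optimal mix: 1×B + 7×C → size 44, value 266.

266 pts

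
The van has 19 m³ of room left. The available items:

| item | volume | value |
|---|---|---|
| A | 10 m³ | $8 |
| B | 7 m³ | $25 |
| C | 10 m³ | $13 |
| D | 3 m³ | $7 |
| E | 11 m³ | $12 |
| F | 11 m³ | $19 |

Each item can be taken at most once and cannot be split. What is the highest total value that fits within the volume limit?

$44

Check high-value combinations within 19 m³:
- B+F: volume 7+11=18, value 25+19=44
- B+C: volume 7+10=17, value 25+13=38
- B+E: volume 7+11=18, value 25+12=37
Best: $44.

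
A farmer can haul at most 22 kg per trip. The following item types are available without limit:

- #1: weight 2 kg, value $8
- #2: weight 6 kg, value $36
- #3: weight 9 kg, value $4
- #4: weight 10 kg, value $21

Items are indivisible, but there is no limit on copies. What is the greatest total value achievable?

$124

Best value-per-unit is #2 at 36/6; filling with it alone gives 3×36 = 108.
Optimal mix: 2×#1 + 3×#2 → weight 22, value 124.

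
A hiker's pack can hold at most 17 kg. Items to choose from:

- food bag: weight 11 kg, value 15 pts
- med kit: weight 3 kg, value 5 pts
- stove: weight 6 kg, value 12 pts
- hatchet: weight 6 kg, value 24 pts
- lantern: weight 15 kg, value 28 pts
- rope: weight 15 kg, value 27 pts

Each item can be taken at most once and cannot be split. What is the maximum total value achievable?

41 pts

Check high-value combinations within 17 kg:
- med kit+stove+hatchet: weight 3+6+6=15, value 5+12+24=41
- food bag+hatchet: weight 11+6=17, value 15+24=39
- stove+hatchet: weight 6+6=12, value 12+24=36
- med kit+hatchet: weight 3+6=9, value 5+24=29
- lantern: weight 15, value 28
Best: 41 pts.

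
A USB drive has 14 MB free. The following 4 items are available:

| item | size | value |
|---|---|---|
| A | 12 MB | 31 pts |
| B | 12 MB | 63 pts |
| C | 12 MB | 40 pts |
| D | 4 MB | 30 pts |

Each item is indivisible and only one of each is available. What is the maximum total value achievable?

This is a 0/1 knapsack; check combinations near the capacity.
- B: size 12, value 63
- C: size 12, value 40
- A: size 12, value 31
- D: size 4, value 30
Best: 63 pts.

63 pts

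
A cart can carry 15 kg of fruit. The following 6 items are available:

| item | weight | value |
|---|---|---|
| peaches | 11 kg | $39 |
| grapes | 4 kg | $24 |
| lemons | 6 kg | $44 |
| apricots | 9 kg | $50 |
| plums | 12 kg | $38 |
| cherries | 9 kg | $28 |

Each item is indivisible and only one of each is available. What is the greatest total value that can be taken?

This is a 0/1 knapsack; check combinations near the capacity.
- lemons+apricots: weight 6+9=15, value 44+50=94
- grapes+apricots: weight 4+9=13, value 24+50=74
- lemons+cherries: weight 6+9=15, value 44+28=72
Best: $94.

$94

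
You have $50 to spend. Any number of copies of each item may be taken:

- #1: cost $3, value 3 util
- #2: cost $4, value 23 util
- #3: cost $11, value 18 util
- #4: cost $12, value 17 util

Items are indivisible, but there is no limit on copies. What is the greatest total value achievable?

276 util

Best value-per-unit is #2 at 23/4, and filling with it alone uses cost 12×4=48. No mix of the others beats 12×23 = 276.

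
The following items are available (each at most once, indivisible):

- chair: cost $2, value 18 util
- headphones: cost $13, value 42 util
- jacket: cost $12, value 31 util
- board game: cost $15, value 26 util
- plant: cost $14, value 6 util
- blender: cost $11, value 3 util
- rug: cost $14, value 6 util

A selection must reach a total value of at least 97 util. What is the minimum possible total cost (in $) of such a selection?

40

Subsets with value ≥ 97, sorted by total cost:
- headphones+jacket+board game: cost 40, value 99
- chair+headphones+jacket+plant: cost 41, value 97
Minimum cost: 40 $.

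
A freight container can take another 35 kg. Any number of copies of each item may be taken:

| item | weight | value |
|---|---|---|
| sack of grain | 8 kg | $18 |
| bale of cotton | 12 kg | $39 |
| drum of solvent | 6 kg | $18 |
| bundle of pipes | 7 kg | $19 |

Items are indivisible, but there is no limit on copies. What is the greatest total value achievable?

$97

Best value-per-unit is bale of cotton at 39/12; filling with it alone gives 2×39 = 78.
Optimal mix: 2×bale of cotton + 1×bundle of pipes → weight 31, value 97.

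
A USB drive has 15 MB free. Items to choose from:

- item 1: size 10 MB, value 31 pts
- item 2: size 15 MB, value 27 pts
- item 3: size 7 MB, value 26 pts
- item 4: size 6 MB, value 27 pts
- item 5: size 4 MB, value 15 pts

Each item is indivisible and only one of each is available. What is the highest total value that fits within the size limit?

53 pts

Check high-value combinations within 15 MB:
- item 3+item 4: size 7+6=13, value 26+27=53
- item 1+item 5: size 10+4=14, value 31+15=46
- item 4+item 5: size 6+4=10, value 27+15=42
Best: 53 pts.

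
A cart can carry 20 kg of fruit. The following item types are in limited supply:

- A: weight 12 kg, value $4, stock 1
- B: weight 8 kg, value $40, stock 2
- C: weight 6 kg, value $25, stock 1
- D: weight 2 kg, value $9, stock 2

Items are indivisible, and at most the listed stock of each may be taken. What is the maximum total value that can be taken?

Best selections within weight 20 and stock limits:
- 2×B + 2×D: weight 20, value 98
- 2×B + 1×D: weight 18, value 89
- 1×B + 1×C + 2×D: weight 18, value 83
Best: $98.

$98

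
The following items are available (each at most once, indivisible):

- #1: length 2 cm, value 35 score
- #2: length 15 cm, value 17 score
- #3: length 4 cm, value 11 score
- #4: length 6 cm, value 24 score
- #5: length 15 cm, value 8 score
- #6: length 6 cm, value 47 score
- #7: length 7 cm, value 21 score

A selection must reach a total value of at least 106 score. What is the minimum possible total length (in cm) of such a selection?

14

Subsets with value ≥ 106, sorted by total length:
- #1+#4+#6: length 14, value 106
- #1+#3+#4+#6: length 18, value 117
- #1+#3+#6+#7: length 19, value 114
Minimum length: 14 cm.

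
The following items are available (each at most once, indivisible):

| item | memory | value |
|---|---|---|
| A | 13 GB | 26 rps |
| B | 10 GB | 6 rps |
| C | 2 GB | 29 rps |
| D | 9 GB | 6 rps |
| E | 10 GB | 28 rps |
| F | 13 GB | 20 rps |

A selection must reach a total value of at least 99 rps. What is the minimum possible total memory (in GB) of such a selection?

38

Subsets with value ≥ 99, sorted by total memory:
- A+C+E+F: memory 38, value 103
- A+C+D+E+F: memory 47, value 109
- A+B+C+E+F: memory 48, value 109
Minimum memory: 38 GB.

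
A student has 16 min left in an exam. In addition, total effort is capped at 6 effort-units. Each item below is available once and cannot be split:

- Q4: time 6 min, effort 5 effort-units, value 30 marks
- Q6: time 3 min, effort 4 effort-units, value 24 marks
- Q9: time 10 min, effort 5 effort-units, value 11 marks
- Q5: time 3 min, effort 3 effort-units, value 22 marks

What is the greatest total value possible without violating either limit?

Feasible sets respecting both limits:
- Q4: time 6, effort 5, value 30
- Q6: time 3, effort 4, value 24
- Q5: time 3, effort 3, value 22
Best: 30 marks.

30 marks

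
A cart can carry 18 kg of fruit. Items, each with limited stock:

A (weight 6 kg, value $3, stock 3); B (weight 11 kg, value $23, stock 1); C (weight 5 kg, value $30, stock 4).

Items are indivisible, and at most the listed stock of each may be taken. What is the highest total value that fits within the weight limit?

$90

Top feasible selections:
- 3×C: weight 15, value 90
- 1×A + 2×C: weight 16, value 63
Best: $90.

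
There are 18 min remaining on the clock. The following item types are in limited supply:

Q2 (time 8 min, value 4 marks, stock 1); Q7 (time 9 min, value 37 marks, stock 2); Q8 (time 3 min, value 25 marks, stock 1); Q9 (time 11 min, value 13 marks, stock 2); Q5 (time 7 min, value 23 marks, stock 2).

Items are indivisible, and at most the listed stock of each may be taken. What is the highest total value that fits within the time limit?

74 marks

Top feasible selections:
- 2×Q7: time 18, value 74
- 1×Q8 + 2×Q5: time 17, value 71
- 1×Q7 + 1×Q8: time 12, value 62
Best: 74 marks.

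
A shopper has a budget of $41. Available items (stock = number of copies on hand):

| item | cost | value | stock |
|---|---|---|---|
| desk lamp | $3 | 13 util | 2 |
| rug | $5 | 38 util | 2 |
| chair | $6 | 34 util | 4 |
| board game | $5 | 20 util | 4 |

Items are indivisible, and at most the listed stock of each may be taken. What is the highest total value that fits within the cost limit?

Top feasible selections:
- 2×desk lamp + 2×rug + 4×chair: cost 40, value 238
- 2×rug + 4×chair + 1×board game: cost 39, value 232
- 1×desk lamp + 2×rug + 3×chair + 2×board game: cost 41, value 231
- 1×desk lamp + 2×rug + 4×chair: cost 37, value 225
Best: 238 util.

238 util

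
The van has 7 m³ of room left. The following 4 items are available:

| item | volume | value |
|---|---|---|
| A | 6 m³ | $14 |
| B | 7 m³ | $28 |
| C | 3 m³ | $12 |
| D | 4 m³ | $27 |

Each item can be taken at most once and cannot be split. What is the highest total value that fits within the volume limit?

This is a 0/1 knapsack; check combinations near the capacity.
- C+D: volume 3+4=7, value 12+27=39
- B: volume 7, value 28
- D: volume 4, value 27
- A: volume 6, value 14
- C: volume 3, value 12
Best: $39.

$39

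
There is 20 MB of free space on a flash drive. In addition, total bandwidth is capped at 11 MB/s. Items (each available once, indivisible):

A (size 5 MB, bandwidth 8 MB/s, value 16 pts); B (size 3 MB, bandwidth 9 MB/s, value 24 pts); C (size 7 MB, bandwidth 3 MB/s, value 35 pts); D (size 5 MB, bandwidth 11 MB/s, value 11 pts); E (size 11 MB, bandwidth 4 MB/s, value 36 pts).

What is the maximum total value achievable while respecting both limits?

Feasible sets respecting both limits:
- C+E: size 18, bandwidth 7, value 71
- A+C: size 12, bandwidth 11, value 51
- E: size 11, bandwidth 4, value 36
- C: size 7, bandwidth 3, value 35
Best: 71 pts.

71 pts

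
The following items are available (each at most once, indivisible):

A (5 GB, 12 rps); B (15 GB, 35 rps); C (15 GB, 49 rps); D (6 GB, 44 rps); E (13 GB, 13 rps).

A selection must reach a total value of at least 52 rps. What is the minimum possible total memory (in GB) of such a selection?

Subsets with value ≥ 52, sorted by total memory:
- A+D: memory 11, value 56
- D+E: memory 19, value 57
Minimum memory: 11 GB.

11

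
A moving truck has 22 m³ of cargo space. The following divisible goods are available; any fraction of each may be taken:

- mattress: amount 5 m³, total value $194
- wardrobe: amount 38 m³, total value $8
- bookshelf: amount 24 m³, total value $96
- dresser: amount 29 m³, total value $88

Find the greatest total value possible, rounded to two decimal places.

262.00

Take in order of value per unit:
- mattress (194/5 per unit): all 5 → value 194, running total 194.00
- bookshelf (96/24 per unit): 17 of 24 → value 17×96/24 = 68.0000, running total 262.00
Total 262.00.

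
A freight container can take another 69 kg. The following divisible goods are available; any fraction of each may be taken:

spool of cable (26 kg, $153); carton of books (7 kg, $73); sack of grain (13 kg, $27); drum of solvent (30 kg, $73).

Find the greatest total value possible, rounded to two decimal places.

Take in order of value per unit:
- carton of books (73/7 per unit): all 7 → value 73, running total 73.00
- spool of cable (153/26 per unit): all 26 → value 153, running total 226.00
- drum of solvent (73/30 per unit): all 30 → value 73, running total 299.00
- sack of grain (27/13 per unit): 6 of 13 → value 6×27/13 = 12.4615, running total 311.46
Total 311.46.

311.46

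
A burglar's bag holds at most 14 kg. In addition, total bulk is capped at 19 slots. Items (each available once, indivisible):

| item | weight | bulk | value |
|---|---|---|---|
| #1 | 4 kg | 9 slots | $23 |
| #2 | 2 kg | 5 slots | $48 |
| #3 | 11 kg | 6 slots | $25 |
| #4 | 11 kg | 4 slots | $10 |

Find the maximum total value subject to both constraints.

Feasible sets respecting both limits:
- #2+#3: weight 13, bulk 11, value 73
- #1+#2: weight 6, bulk 14, value 71
- #2+#4: weight 13, bulk 9, value 58
Best: $73.

$73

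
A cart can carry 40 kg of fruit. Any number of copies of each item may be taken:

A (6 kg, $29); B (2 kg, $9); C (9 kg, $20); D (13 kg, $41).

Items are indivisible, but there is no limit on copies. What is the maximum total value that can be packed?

Best value-per-unit is A at 29/6; filling with it alone gives 6×29 = 174.
Optimal mix: 6×A + 2×B → weight 40, value 192.

$192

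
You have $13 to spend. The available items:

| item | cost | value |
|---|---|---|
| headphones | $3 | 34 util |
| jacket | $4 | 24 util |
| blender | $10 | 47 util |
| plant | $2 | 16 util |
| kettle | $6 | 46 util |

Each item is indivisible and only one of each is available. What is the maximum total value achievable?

104 util

This is a 0/1 knapsack; check combinations near the capacity.
- headphones+jacket+kettle: cost 3+4+6=13, value 34+24+46=104
- headphones+plant+kettle: cost 3+2+6=11, value 34+16+46=96
- jacket+plant+kettle: cost 4+2+6=12, value 24+16+46=86
- headphones+blender: cost 3+10=13, value 34+47=81
Best: 104 util.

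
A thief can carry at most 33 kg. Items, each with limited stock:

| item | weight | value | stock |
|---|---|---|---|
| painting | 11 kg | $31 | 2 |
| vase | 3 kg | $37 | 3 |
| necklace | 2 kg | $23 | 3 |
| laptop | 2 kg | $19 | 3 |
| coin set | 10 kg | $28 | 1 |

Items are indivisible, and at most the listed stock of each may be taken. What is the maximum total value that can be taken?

$268

Top feasible selections:
- 1×painting + 3×vase + 3×necklace + 3×laptop: weight 32, value 268
- 3×vase + 3×necklace + 3×laptop + 1×coin set: weight 31, value 265
- 1×painting + 3×vase + 3×necklace + 2×laptop: weight 30, value 249
Best: $268.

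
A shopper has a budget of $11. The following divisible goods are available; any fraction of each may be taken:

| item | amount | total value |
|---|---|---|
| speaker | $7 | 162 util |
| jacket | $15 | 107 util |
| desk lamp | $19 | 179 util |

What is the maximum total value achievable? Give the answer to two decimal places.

Take in order of value per unit:
- speaker (162/7 per unit): all 7 → value 162, running total 162.00
- desk lamp (179/19 per unit): 4 of 19 → value 4×179/19 = 37.6842, running total 199.68
Total 199.68.

199.68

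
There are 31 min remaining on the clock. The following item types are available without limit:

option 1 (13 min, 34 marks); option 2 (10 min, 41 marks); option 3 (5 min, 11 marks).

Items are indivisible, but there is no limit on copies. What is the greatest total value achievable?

Best value-per-unit is option 2 at 41/10, and filling with it alone uses time 3×10=30. No mix of the others beats 3×41 = 123.

123 marks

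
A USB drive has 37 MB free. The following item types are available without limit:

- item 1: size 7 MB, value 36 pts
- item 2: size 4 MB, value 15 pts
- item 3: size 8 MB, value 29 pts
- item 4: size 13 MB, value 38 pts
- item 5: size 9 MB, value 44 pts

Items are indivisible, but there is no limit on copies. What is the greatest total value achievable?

188 pts

Best value-per-unit is item 1 at 36/7; filling with it alone gives 5×36 = 180.
Optimal mix: 4×item 1 + 1×item 5 → size 37, value 188.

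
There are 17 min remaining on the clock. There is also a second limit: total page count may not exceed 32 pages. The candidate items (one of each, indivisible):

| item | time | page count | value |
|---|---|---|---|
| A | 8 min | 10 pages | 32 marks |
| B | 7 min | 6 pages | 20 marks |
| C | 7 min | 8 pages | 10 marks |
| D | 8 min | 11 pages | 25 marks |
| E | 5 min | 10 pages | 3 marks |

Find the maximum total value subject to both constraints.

Feasible sets respecting both limits:
- A+D: time 16, page count 21, value 57
- A+B: time 15, page count 16, value 52
- B+D: time 15, page count 17, value 45
Best: 57 marks.

57 marks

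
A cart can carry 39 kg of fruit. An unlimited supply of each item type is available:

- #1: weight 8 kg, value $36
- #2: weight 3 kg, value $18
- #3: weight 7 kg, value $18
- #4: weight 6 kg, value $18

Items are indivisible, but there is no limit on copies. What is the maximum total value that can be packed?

Best value-per-unit is #2 at 18/3, and filling with it alone uses weight 13×3=39. No mix of the others beats 13×18 = 234.

$234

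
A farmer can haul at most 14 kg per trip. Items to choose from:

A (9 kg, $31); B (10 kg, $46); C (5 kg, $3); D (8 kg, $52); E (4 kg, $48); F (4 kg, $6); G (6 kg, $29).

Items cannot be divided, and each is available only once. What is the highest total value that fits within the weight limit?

Check high-value combinations within 14 kg:
- D+E: weight 8+4=12, value 52+48=100
- B+E: weight 10+4=14, value 46+48=94
- E+F+G: weight 4+4+6=14, value 48+6+29=83
Best: $100.

$100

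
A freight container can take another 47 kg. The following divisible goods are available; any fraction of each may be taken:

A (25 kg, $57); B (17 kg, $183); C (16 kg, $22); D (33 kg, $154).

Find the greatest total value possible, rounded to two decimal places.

Take in order of value per unit:
- B (183/17 per unit): all 17 → value 183, running total 183.00
- D (154/33 per unit): 30 of 33 → value 30×154/33 = 140.0000, running total 323.00
Total 323.00.

323.00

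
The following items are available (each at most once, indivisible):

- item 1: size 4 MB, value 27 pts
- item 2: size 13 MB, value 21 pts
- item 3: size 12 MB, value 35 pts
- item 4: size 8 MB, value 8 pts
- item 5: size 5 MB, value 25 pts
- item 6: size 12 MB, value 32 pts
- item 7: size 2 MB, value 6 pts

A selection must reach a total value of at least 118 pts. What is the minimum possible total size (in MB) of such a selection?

Subsets with value ≥ 118, sorted by total size:
- item 1+item 3+item 5+item 6: size 33, value 119
- item 1+item 3+item 5+item 6+item 7: size 35, value 125
- item 1+item 3+item 4+item 5+item 6: size 41, value 127
Minimum size: 33 MB.

33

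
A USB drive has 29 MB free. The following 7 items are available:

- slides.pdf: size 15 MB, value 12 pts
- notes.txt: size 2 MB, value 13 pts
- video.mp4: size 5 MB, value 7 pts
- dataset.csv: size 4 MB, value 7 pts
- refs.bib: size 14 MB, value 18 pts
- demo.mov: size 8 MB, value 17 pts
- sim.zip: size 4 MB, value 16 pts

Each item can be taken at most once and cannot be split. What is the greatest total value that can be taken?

Check high-value combinations within 29 MB:
- notes.txt+refs.bib+demo.mov+sim.zip: size 2+14+8+4=28, value 13+18+17+16=64
- notes.txt+video.mp4+dataset.csv+refs.bib+sim.zip: size 2+5+4+14+4=29, value 13+7+7+18+16=61
- notes.txt+video.mp4+dataset.csv+demo.mov+sim.zip: size 2+5+4+8+4=23, value 13+7+7+17+16=60
Best: 64 pts.

64 pts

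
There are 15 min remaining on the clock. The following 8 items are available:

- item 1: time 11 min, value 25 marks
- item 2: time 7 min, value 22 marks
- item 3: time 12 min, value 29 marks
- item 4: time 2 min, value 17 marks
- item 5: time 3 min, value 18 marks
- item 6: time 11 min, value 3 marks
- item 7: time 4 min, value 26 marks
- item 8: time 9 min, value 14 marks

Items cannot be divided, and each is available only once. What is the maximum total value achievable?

This is a 0/1 knapsack; check combinations near the capacity.
- item 2+item 5+item 7: time 7+3+4=14, value 22+18+26=66
- item 2+item 4+item 7: time 7+2+4=13, value 22+17+26=65
- item 4+item 5+item 7: time 2+3+4=9, value 17+18+26=61
Best: 66 marks.

66 marks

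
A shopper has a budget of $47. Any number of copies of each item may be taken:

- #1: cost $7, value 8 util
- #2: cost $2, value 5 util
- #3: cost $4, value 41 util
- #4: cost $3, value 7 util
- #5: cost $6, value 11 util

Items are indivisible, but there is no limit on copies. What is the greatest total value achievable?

458 util

Best value-per-unit is #3 at 41/4; filling with it alone gives 11×41 = 451.
Optimal mix: 11×#3 + 1×#4 → cost 47, value 458.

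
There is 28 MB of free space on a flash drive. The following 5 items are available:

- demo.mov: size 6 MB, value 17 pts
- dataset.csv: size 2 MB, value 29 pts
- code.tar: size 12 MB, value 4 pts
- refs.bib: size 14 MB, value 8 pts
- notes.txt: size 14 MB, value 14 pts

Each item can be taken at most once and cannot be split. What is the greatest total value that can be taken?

This is a 0/1 knapsack; check combinations near the capacity.
- demo.mov+dataset.csv+notes.txt: size 6+2+14=22, value 17+29+14=60
- demo.mov+dataset.csv+refs.bib: size 6+2+14=22, value 17+29+8=54
- demo.mov+dataset.csv+code.tar: size 6+2+12=20, value 17+29+4=50
Best: 60 pts.

60 pts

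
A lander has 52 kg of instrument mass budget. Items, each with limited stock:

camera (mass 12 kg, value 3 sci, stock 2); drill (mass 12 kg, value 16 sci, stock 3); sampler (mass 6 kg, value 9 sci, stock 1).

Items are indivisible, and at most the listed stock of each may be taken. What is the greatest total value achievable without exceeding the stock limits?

Top feasible selections:
- 3×drill + 1×sampler: mass 42, value 57
- 1×camera + 3×drill: mass 48, value 51
- 3×drill: mass 36, value 48
- 1×camera + 2×drill + 1×sampler: mass 42, value 44
Best: 57 sci.

57 sci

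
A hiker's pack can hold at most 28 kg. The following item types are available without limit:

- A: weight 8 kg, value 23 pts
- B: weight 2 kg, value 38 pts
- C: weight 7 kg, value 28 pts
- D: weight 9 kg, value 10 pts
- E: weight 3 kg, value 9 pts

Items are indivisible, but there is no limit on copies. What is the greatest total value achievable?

532 pts

Best value-per-unit is B at 38/2, and filling with it alone uses weight 14×2=28. No mix of the others beats 14×38 = 532.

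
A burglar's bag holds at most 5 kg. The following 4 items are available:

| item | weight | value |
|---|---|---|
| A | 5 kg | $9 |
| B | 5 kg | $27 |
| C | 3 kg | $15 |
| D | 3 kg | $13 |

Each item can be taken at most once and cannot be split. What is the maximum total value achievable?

$27

This is a 0/1 knapsack; check combinations near the capacity.
- B: weight 5, value 27
- C: weight 3, value 15
- D: weight 3, value 13
- A: weight 5, value 9
Best: $27.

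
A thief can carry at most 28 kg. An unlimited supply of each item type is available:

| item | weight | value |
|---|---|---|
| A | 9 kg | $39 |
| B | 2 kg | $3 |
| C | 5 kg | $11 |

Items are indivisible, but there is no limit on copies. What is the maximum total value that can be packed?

Best value-per-unit is A at 39/9, and filling with it alone uses weight 3×9=27. No mix of the others beats 3×39 = 117.

$117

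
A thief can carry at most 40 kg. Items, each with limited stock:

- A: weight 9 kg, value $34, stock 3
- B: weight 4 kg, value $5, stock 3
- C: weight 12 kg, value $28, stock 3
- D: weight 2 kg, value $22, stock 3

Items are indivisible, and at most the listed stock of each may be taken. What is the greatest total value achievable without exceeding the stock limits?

Best selections within weight 40 and stock limits:
- 3×A + 1×B + 3×D: weight 37, value 173
- 3×A + 3×D: weight 33, value 168
- 2×A + 1×B + 1×C + 3×D: weight 40, value 167
Best: $173.

$173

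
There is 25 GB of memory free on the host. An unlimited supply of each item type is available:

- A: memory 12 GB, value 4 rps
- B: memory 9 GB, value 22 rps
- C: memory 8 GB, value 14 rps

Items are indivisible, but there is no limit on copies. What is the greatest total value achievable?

Best value-per-unit is B at 22/9; filling with it alone gives 2×22 = 44.
Optimal mix: 1×B + 2×C → memory 25, value 50.

50 rps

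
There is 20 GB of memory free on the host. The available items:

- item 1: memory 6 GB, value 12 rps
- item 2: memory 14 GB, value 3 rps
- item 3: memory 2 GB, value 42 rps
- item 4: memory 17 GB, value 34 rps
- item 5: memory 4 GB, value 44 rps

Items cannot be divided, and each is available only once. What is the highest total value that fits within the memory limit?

Check high-value combinations within 20 GB:
- item 1+item 3+item 5: memory 6+2+4=12, value 12+42+44=98
- item 2+item 3+item 5: memory 14+2+4=20, value 3+42+44=89
- item 3+item 5: memory 2+4=6, value 42+44=86
Best: 98 rps.

98 rps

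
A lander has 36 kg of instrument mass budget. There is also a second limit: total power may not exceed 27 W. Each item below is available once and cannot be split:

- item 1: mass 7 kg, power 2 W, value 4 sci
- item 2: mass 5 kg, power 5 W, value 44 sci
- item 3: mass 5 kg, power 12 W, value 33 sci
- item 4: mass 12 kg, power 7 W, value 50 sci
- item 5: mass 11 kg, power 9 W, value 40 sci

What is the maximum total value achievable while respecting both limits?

138 sci

Feasible sets respecting both limits:
- item 1+item 2+item 4+item 5: mass 35, power 23, value 138
- item 2+item 4+item 5: mass 28, power 21, value 134
- item 1+item 2+item 3+item 4: mass 29, power 26, value 131
- item 2+item 3+item 4: mass 22, power 24, value 127
Best: 138 sci.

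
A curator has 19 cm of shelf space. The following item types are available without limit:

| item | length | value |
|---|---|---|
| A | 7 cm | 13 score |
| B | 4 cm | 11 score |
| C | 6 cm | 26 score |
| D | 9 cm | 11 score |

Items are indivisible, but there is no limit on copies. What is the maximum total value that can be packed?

Best value-per-unit is C at 26/6, and filling with it alone uses length 3×6=18. No mix of the others beats 3×26 = 78.

78 score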